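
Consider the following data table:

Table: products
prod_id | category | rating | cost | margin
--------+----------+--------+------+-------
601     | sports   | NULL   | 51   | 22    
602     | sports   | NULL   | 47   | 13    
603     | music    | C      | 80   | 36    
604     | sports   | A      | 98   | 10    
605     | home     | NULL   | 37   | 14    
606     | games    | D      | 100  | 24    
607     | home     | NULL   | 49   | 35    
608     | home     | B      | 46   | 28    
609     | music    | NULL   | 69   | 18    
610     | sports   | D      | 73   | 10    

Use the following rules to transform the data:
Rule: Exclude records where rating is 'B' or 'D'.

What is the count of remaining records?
7

Step 1: Count records to exclude
  - 1 (B) + 2 (D) = 3 records
Step 2: Total records: 10
Step 3: Remaining = 10 - 3 = 7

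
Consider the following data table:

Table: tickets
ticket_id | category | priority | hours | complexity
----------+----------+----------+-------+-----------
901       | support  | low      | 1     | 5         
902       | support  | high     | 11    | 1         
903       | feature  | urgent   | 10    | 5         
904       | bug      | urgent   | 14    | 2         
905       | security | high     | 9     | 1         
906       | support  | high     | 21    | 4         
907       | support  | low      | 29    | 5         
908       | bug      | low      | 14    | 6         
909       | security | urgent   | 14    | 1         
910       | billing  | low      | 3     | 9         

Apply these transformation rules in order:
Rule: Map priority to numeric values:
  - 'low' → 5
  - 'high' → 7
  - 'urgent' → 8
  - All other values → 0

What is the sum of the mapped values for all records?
65

Step 1: Apply mapping to each record
Step 2: Count by status:
  'low': 4 records × 5 = 20
  'high': 3 records × 7 = 21
  'urgent': 3 records × 8 = 24
Step 3: Sum all mapped values = 65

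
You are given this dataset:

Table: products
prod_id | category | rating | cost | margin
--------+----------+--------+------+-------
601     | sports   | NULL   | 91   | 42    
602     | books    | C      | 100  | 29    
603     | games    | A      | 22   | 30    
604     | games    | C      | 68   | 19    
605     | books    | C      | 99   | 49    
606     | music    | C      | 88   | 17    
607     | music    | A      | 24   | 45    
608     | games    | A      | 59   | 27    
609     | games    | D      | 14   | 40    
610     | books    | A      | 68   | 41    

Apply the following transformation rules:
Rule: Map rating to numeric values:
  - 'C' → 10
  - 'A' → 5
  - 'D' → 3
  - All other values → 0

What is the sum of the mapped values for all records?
63

Step 1: Apply mapping to each record
Step 2: Count by status:
  'C': 4 records × 10 = 40
  'A': 4 records × 5 = 20
  'D': 1 records × 3 = 3
Step 3: Sum all mapped values = 63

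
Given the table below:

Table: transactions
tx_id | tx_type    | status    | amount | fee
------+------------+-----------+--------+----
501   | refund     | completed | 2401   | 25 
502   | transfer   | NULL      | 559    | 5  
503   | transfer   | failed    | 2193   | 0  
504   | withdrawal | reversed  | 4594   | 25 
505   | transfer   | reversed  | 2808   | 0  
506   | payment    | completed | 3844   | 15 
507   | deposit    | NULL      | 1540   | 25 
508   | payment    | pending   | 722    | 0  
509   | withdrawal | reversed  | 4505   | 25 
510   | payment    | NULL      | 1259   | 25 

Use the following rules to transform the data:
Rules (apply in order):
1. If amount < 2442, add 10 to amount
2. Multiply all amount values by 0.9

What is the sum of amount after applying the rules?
22036.5

Step 1: Apply Rule 1 - Add 10 to records with amount < 2442
  - 6 records affected: 8674 + (6 × 10) = 8734
  - Unaffected records: 15751
  - Sum after Rule 1: 24485
Step 2: Apply Rule 2 - Multiply all by 0.9
  - 24485 × 0.9 = 22036.5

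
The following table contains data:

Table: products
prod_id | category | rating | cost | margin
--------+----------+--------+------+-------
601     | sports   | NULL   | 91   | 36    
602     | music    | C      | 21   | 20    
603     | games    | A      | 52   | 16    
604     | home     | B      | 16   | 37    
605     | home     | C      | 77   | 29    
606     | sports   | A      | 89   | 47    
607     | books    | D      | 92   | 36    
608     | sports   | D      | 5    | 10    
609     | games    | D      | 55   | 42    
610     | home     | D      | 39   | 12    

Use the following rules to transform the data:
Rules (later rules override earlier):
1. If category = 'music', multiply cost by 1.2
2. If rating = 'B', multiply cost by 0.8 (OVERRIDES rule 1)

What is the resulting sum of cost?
538.0

Step 1: Rule 2 takes priority for records with rating = 'B'
  - 1 records: 16 × 0.8 = 12.8
Step 2: Rule 1 applies to remaining records with category = 'music'
  - 1 records: 21 × 1.2 = 25.2
Step 3: Other records unchanged: 500
Step 4: Final sum = 12.8 + 25.2 + 500 = 538.0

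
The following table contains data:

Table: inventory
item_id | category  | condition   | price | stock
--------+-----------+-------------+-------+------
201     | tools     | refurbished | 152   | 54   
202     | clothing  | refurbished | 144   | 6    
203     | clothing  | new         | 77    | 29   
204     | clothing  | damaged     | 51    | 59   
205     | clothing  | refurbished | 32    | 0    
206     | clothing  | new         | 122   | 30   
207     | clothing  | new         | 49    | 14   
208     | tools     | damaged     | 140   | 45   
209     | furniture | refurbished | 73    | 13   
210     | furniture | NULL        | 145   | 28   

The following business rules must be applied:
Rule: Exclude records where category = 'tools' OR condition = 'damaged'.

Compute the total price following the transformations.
642

Step 1: Find records where category = 'tools' OR condition = 'damaged'
Step 2: 3 records match, summing to 343
Step 3: Original sum: 985
Step 4: Remaining sum = 985 - 343 = 642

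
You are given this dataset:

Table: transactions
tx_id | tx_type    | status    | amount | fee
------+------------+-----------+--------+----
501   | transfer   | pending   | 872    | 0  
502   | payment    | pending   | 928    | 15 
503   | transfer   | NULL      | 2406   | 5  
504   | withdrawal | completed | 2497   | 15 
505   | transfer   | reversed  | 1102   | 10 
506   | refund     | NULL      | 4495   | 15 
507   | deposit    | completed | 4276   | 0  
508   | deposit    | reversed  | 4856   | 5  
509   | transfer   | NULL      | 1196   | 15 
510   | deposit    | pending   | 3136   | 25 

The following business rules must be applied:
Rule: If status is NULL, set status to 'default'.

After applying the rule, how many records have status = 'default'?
3

Step 1: Count records where status IS NULL
Step 2: Found 3 records with NULL status
Step 3: These records will have status set to 'default'
Step 4: Records already having status = 'default': 0
Step 5: Answer: 3 + 0 = 3 records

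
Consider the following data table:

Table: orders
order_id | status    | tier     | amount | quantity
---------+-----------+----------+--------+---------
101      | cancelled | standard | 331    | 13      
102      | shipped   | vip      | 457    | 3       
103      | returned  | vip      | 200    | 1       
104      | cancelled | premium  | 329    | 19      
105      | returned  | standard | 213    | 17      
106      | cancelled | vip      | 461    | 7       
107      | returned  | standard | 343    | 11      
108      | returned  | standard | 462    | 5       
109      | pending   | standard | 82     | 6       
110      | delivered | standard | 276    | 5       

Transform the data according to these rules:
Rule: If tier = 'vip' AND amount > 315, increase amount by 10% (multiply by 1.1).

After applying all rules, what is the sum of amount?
3245.8

Step 1: Find records where tier = 'vip' AND amount > 315
Step 2: 2 records match, summing to 918
Step 3: After multiplier: 918 × 1.1 = 1009.8
Step 4: Unaffected records sum: 2236
Step 5: Final sum = 1009.8 + 2236 = 3245.8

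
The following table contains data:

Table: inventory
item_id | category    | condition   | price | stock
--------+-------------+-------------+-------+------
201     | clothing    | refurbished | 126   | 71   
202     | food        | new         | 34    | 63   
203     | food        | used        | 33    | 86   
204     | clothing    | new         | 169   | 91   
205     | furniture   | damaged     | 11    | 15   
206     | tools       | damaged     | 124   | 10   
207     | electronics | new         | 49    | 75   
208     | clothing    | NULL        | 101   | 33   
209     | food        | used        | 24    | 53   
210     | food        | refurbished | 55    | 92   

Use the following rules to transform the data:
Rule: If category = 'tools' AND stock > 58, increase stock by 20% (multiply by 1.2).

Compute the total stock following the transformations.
589

Step 1: Find records where category = 'tools' AND stock > 58
Step 2: 0 records match, summing to 0
Step 3: After multiplier: 0 × 1.2 = 0.0
Step 4: Unaffected records sum: 589
Step 5: Final sum = 0.0 + 589 = 589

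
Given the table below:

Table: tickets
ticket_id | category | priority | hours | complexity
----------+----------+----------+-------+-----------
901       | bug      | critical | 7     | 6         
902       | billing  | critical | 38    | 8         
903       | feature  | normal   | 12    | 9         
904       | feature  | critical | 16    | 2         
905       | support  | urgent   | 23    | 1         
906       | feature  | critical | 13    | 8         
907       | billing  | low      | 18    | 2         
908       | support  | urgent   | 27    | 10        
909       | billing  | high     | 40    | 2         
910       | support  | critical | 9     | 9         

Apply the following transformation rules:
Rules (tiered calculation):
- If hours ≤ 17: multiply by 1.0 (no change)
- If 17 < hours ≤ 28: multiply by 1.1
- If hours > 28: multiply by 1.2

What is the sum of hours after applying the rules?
225.4

Step 1: Tier 1 (hours ≤ 17): 5 records, sum = 57 × 1.0 = 57.0
Step 2: Tier 2 (17 < hours ≤ 28): 3 records, sum = 68 × 1.1 = 74.8
Step 3: Tier 3 (hours > 28): 2 records, sum = 78 × 1.2 = 93.6
Step 4: Final sum = 57.0 + 74.8 + 93.6 = 225.4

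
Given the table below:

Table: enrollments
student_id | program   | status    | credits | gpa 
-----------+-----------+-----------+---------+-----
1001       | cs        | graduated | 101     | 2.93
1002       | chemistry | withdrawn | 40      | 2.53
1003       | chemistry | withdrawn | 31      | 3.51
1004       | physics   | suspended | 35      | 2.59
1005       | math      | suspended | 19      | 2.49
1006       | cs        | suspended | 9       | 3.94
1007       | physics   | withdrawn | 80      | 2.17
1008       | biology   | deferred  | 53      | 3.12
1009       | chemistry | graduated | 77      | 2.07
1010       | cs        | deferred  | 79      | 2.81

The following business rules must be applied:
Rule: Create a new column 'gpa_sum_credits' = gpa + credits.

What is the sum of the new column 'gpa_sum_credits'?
552.16

Step 1: For each record, compute gpa + credits
Example calculations:
  2.93 + 101 = 103.93
  2.53 + 40 = 42.53
  3.51 + 31 = 34.51
  ...
Step 2: Sum all derived values
Step 3: Total = 552.16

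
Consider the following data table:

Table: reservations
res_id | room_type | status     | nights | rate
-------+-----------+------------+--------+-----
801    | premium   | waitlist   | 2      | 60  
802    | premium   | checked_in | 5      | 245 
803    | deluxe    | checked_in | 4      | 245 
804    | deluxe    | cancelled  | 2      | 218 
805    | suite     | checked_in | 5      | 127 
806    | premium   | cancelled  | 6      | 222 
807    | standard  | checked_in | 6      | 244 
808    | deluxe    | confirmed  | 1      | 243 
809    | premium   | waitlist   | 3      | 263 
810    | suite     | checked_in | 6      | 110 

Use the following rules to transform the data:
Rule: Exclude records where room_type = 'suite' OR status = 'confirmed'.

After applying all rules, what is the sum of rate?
1497

Step 1: Find records where room_type = 'suite' OR status = 'confirmed'
Step 2: 3 records match, summing to 480
Step 3: Original sum: 1977
Step 4: Remaining sum = 1977 - 480 = 1497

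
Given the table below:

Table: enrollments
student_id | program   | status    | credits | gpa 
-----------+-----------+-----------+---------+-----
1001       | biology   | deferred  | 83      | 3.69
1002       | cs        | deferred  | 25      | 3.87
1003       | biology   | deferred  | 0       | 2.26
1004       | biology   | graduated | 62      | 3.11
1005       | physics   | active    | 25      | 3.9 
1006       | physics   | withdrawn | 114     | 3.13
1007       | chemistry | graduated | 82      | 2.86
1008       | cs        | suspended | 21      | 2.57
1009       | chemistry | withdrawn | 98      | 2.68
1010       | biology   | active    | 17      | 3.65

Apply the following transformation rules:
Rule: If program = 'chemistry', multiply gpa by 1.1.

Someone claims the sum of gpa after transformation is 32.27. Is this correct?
Yes, the result is correct.

Step 1: Calculate the correct sum after transformation
Step 2: Apply multiplier 1.1 to records where program = 'chemistry'
Step 3: Correct result = 32.27
Step 4: Claimed result = 32.27
Step 5: 32.27 = 32.27 ✓
Conclusion: The claimed result is correct.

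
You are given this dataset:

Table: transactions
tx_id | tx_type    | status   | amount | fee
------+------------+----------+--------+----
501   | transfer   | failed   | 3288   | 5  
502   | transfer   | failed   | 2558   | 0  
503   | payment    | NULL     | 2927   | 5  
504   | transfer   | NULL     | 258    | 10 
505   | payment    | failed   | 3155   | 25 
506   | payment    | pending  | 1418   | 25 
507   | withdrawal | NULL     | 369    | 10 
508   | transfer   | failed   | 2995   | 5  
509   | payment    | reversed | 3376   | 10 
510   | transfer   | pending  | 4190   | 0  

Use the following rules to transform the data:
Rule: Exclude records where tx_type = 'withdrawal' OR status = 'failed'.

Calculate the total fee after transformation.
50

Step 1: Find records where tx_type = 'withdrawal' OR status = 'failed'
Step 2: 5 records match, summing to 45
Step 3: Original sum: 95
Step 4: Remaining sum = 95 - 45 = 50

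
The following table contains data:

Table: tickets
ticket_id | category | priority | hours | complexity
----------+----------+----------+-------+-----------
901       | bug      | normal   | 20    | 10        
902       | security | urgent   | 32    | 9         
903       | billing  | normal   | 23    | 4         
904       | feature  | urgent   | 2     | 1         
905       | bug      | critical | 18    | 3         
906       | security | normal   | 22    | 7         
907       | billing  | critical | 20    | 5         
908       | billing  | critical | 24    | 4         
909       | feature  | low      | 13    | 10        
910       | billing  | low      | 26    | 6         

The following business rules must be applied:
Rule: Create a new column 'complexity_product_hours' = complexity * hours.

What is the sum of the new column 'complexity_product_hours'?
1272

Step 1: For each record, compute complexity * hours
Example calculations:
  10 * 20 = 200
  9 * 32 = 288
  4 * 23 = 92
  ...
Step 2: Sum all derived values
Step 3: Total = 1272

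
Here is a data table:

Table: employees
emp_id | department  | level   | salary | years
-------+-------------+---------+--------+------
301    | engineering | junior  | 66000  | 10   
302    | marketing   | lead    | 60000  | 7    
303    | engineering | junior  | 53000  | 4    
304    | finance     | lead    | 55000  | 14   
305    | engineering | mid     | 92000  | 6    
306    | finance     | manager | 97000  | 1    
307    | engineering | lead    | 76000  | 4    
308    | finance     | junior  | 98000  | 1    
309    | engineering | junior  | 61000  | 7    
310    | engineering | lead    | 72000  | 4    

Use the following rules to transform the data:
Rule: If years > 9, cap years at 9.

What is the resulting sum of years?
52

Step 1: 2 records have years > 9
Step 2: These records originally summed to 24
Step 3: After capping: 2 × 9 = 18
Step 4: Unaffected records sum: 34
Step 5: Final sum = 18 + 34 = 52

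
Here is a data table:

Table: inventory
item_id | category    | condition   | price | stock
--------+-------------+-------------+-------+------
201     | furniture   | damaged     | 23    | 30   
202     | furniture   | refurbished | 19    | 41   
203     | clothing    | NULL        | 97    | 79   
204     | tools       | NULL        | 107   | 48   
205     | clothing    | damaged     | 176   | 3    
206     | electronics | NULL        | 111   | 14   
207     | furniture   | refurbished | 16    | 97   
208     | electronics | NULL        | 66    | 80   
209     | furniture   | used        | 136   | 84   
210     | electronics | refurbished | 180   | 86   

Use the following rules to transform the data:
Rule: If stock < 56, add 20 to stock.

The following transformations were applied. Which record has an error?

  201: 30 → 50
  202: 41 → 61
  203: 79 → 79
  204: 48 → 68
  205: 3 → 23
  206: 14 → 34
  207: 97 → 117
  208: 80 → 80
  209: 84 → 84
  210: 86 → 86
Record 207 has an error. The correct transformed value should be 97, not 117.

Step 1: Check each record against the rule
Step 2: Record 207 has stock = 97
Step 3: Since 97 >= 56, the bonus should not have been applied
Step 4: Correct value = 97, but claimed value = 117
Conclusion: Record 207 has the error.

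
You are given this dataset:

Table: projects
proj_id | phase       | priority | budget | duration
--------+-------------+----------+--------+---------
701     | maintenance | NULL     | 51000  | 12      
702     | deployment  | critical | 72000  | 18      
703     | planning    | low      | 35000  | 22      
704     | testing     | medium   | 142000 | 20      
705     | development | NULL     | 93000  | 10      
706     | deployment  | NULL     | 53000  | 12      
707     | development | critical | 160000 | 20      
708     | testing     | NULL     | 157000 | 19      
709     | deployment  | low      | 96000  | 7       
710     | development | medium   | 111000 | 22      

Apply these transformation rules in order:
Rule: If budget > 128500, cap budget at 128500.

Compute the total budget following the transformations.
896500

Step 1: 3 records have budget > 128500
Step 2: These records originally summed to 459000
Step 3: After capping: 3 × 128500 = 385500
Step 4: Unaffected records sum: 511000
Step 5: Final sum = 385500 + 511000 = 896500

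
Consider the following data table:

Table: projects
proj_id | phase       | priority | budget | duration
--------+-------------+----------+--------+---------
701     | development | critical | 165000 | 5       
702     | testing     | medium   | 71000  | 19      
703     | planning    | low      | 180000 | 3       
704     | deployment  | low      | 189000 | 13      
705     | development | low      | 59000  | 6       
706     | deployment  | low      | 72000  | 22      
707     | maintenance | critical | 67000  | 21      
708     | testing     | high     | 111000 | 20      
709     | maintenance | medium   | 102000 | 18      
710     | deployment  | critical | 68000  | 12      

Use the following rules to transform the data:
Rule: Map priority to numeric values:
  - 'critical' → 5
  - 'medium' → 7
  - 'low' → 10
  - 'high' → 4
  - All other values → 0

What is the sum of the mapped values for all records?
73

Step 1: Apply mapping to each record
Step 2: Count by status:
  'critical': 3 records × 5 = 15
  'medium': 2 records × 7 = 14
  'low': 4 records × 10 = 40
  'high': 1 records × 4 = 4
Step 3: Sum all mapped values = 73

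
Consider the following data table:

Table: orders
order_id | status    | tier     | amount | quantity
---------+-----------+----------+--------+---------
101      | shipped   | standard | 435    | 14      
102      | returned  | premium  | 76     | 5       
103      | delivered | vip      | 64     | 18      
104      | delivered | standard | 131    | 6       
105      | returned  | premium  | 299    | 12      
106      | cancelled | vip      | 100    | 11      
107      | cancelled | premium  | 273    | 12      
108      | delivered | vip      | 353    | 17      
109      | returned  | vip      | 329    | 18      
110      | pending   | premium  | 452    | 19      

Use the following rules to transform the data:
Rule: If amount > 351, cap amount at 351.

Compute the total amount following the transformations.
2325

Step 1: 3 records have amount > 351
Step 2: These records originally summed to 1240
Step 3: After capping: 3 × 351 = 1053
Step 4: Unaffected records sum: 1272
Step 5: Final sum = 1053 + 1272 = 2325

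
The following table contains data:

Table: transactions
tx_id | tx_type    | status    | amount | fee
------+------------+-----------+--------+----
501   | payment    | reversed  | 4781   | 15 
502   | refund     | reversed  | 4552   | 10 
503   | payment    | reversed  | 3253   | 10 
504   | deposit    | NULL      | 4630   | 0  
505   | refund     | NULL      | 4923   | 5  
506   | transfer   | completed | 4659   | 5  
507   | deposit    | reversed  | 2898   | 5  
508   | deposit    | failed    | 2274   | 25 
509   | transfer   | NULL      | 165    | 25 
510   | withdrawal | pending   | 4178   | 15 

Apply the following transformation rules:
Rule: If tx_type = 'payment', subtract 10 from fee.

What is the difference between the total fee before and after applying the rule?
20

Step 1: Original sum of fee = 115
Step 2: 2 records have tx_type = 'payment'
Step 3: Each affected record changes by -10
Step 4: Total change = 2 × -10 = -20
Step 5: New sum = 115 + -20 = 95
Step 6: Difference = |95 - 115| = 20
        (Sum decreased by 20)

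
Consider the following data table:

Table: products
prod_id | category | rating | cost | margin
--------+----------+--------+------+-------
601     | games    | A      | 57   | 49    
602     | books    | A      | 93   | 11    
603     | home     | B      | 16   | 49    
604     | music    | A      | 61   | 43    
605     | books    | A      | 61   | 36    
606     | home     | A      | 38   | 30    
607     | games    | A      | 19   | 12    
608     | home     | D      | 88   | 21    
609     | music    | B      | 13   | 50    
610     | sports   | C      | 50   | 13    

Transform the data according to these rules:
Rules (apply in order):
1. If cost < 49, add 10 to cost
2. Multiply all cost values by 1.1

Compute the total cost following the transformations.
589.6

Step 1: Apply Rule 1 - Add 10 to records with cost < 49
  - 4 records affected: 86 + (4 × 10) = 126
  - Unaffected records: 410
  - Sum after Rule 1: 536
Step 2: Apply Rule 2 - Multiply all by 1.1
  - 536 × 1.1 = 589.6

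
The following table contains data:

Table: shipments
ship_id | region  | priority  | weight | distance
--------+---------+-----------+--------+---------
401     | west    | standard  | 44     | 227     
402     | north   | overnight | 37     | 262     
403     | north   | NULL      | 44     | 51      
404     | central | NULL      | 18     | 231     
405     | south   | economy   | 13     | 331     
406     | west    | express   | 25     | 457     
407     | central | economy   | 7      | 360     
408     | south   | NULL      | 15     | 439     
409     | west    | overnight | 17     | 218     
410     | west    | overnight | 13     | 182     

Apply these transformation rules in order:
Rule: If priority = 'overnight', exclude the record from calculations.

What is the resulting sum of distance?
2096

Step 1: Identify records where priority = 'overnight'
Step 2: The excluded records sum to 662
Step 3: Original total distance = 2758
Step 4: Remaining total = 2758 - 662 = 2096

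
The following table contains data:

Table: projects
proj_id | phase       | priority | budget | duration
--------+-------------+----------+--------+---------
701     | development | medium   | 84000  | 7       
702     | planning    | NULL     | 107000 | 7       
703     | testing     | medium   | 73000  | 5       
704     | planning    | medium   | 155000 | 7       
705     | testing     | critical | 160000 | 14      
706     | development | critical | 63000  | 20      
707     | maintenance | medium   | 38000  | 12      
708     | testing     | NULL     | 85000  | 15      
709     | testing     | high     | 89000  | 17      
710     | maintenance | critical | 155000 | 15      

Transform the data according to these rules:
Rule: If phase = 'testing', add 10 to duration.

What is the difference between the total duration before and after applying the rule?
40

Step 1: Original sum of duration = 119
Step 2: 4 records have phase = 'testing'
Step 3: Each affected record changes by 10
Step 4: Total change = 4 × 10 = 40
Step 5: New sum = 119 + 40 = 159
Step 6: Difference = |159 - 119| = 40
        (Sum increased by 40)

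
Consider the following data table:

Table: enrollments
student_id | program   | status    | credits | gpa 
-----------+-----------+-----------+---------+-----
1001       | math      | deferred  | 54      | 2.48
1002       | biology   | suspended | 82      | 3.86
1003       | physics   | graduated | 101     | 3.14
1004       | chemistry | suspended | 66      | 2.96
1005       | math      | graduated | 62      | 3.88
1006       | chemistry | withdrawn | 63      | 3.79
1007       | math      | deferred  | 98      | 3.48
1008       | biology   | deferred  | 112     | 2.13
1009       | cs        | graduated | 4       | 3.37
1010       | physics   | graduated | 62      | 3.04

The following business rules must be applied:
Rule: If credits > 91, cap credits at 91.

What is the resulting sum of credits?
666

Step 1: 3 records have credits > 91
Step 2: These records originally summed to 311
Step 3: After capping: 3 × 91 = 273
Step 4: Unaffected records sum: 393
Step 5: Final sum = 273 + 393 = 666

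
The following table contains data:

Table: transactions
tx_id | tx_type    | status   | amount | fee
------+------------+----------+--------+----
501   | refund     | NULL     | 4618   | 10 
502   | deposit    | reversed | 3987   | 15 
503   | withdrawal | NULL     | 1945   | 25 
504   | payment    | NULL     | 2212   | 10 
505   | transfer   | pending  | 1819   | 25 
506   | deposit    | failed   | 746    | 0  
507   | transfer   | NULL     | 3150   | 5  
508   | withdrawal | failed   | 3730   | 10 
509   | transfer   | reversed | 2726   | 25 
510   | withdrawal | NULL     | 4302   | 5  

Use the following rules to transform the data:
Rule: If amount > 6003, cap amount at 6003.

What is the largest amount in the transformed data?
4618

Step 1: Original maximum amount = 4618
Step 2: Check cap of 6003 against maximum
Step 3: No records exceed the cap (max 4618 <= cap 6003), so no capping applies
Step 4: Maximum after transformation = 4618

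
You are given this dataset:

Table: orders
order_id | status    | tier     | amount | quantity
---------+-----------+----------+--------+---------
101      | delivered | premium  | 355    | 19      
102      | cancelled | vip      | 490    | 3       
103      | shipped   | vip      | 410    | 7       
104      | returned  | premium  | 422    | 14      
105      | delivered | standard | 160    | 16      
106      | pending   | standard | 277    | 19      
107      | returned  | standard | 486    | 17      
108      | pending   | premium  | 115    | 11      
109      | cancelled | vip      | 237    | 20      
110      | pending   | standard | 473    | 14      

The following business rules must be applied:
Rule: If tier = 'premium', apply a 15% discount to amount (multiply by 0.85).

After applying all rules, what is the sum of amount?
3291.2

Step 1: Records with tier = 'premium' have total amount = 892
Step 2: Apply multiplier: 892 × 0.85 = 758.2
Step 3: Other records total: 2533
Step 4: Final sum = 758.2 + 2533 = 3291.2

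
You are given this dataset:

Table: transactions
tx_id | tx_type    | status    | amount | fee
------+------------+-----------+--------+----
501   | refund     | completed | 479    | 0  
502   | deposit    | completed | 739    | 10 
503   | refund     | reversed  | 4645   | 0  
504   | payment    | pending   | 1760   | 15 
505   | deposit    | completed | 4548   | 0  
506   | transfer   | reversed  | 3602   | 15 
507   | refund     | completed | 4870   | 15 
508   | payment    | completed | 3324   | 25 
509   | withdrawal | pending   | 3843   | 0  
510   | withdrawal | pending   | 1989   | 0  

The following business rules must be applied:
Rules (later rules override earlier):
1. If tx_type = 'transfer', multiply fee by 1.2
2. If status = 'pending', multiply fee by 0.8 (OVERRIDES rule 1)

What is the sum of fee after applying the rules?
80.0

Step 1: Rule 2 takes priority for records with status = 'pending'
  - 3 records: 15 × 0.8 = 12.0
Step 2: Rule 1 applies to remaining records with tx_type = 'transfer'
  - 1 records: 15 × 1.2 = 18.0
Step 3: Other records unchanged: 50
Step 4: Final sum = 12.0 + 18.0 + 50 = 80.0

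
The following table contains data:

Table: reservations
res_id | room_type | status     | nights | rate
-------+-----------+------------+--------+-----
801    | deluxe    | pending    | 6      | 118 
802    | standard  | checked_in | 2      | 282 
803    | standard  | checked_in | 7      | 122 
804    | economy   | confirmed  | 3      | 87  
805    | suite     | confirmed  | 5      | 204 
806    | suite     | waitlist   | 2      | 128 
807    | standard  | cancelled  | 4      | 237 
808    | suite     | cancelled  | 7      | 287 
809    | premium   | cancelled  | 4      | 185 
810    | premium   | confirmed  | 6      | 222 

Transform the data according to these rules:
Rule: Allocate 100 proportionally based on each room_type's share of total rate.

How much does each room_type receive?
deluxe: 6.3, economy: 4.65, premium: 21.74, standard: 34.24, suite: 33.07

Step 1: Calculate total rate = 1872
Step 2: Calculate each room_type's proportion:
  deluxe: 118/1872 = 6.30% → 6.3
  economy: 87/1872 = 4.65% → 4.65
  premium: 407/1872 = 21.74% → 21.74
  standard: 641/1872 = 34.24% → 34.24
  suite: 619/1872 = 33.07% → 33.07
Step 3: Verify: sum of allocations ≈ 100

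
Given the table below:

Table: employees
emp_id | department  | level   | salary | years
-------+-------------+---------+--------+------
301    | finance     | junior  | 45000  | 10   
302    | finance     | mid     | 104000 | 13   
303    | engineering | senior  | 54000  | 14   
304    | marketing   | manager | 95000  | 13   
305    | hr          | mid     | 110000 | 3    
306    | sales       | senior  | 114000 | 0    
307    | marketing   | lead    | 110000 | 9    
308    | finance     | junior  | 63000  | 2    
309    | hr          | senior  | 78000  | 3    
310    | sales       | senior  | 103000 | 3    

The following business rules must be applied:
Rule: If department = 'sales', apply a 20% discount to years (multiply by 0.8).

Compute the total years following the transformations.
69.4

Step 1: Records with department = 'sales' have total years = 3
Step 2: Apply multiplier: 3 × 0.8 = 2.4
Step 3: Other records total: 67
Step 4: Final sum = 2.4 + 67 = 69.4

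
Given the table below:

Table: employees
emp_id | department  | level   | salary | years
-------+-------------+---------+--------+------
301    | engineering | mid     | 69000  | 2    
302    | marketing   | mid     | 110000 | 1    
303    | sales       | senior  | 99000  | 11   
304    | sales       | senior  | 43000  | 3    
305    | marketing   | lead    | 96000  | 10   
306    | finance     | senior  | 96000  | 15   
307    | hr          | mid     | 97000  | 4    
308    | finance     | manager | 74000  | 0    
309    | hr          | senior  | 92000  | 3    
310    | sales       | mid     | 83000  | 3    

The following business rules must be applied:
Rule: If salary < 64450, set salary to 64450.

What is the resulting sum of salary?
880450

Step 1: 1 records have salary < 64450
Step 2: These records originally summed to 43000
Step 3: After setting to minimum: 1 × 64450 = 64450
Step 4: Unaffected records sum: 816000
Step 5: Final sum = 64450 + 816000 = 880450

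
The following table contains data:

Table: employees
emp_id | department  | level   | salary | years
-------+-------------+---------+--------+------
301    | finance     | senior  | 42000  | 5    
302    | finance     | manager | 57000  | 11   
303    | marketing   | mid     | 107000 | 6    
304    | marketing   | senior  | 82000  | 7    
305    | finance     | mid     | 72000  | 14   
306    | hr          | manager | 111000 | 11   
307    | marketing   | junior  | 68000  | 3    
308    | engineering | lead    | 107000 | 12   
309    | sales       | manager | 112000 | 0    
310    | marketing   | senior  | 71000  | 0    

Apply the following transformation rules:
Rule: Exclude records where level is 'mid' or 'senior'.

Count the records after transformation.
5

Step 1: Count records to exclude
  - 2 (mid) + 3 (senior) = 5 records
Step 2: Total records: 10
Step 3: Remaining = 10 - 5 = 5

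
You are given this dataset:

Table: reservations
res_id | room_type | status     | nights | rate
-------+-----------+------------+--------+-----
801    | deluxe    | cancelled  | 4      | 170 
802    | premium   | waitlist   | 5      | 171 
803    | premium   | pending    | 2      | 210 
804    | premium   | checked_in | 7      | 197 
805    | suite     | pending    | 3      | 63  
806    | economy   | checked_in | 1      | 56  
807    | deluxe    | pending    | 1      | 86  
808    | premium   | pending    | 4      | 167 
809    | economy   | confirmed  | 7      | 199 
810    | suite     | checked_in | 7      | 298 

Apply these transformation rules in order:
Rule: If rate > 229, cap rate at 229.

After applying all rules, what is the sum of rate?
1548

Step 1: 1 records have rate > 229
Step 2: These records originally summed to 298
Step 3: After capping: 1 × 229 = 229
Step 4: Unaffected records sum: 1319
Step 5: Final sum = 229 + 1319 = 1548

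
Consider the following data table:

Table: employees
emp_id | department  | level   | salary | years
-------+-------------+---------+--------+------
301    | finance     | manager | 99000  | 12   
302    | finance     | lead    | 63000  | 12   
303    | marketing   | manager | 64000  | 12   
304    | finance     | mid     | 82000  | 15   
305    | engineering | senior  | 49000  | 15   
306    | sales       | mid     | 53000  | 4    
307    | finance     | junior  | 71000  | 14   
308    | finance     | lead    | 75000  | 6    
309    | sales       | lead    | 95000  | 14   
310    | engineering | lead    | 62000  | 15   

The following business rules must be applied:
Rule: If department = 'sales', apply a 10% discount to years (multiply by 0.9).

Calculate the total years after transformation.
117.2

Step 1: Records with department = 'sales' have total years = 18
Step 2: Apply multiplier: 18 × 0.9 = 16.2
Step 3: Other records total: 101
Step 4: Final sum = 16.2 + 101 = 117.2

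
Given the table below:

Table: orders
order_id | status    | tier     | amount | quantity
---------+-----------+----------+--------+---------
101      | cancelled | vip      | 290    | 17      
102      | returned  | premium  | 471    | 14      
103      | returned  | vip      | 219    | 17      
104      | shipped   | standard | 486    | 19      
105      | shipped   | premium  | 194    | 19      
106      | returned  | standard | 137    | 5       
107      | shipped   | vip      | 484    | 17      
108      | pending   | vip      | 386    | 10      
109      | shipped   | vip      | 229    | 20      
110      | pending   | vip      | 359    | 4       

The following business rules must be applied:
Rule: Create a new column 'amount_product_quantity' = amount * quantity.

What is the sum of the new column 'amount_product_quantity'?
46956

Step 1: For each record, compute amount * quantity
Example calculations:
  290 * 17 = 4930
  471 * 14 = 6594
  219 * 17 = 3723
  ...
Step 2: Sum all derived values
Step 3: Total = 46956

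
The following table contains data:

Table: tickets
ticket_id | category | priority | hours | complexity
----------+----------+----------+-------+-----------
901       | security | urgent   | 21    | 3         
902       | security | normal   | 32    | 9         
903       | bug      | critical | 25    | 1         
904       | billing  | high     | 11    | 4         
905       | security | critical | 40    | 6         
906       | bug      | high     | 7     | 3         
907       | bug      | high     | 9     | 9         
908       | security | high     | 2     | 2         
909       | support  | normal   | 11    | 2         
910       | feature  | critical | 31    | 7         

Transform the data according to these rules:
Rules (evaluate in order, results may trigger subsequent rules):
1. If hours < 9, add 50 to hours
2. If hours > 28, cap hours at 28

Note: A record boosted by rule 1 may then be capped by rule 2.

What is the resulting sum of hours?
217

Step 1: Apply rule 1 to records with hours < 9
  - 2 records get bonus of 50
  - Of these, 2 records then exceed 28 and get capped
Step 2: Apply rule 2 to records with hours > 28
  - 3 records (original) are capped
Step 3: Calculate final sum = 217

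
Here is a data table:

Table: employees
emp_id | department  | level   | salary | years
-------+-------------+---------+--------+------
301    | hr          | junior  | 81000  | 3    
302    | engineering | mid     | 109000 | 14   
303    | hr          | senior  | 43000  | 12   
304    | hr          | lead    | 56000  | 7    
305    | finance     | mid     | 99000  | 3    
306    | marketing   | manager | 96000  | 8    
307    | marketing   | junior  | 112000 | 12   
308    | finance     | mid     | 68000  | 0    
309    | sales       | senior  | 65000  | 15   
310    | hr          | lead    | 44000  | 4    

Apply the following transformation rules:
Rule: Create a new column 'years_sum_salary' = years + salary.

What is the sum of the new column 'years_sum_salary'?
773078

Step 1: For each record, compute years + salary
Example calculations:
  3 + 81000 = 81003
  14 + 109000 = 109014
  12 + 43000 = 43012
  ...
Step 2: Sum all derived values
Step 3: Total = 773078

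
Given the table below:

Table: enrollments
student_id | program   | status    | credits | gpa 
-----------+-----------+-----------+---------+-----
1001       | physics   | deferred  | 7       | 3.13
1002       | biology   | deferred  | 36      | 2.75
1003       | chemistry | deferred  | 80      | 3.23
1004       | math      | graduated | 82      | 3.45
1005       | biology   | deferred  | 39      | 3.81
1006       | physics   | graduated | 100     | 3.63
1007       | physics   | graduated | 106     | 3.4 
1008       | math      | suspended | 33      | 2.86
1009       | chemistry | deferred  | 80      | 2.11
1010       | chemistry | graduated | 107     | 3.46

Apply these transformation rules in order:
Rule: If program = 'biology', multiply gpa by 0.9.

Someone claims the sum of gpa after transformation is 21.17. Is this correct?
No, the correct result is 31.17.

Step 1: Calculate the correct sum after transformation
Step 2: Apply multiplier 0.9 to records where program = 'biology'
Step 3: Correct result = 31.17
Step 4: Claimed result = 21.17
Step 5: 31.17 ≠ 21.17
Conclusion: The claimed result is incorrect. The correct answer is 31.17.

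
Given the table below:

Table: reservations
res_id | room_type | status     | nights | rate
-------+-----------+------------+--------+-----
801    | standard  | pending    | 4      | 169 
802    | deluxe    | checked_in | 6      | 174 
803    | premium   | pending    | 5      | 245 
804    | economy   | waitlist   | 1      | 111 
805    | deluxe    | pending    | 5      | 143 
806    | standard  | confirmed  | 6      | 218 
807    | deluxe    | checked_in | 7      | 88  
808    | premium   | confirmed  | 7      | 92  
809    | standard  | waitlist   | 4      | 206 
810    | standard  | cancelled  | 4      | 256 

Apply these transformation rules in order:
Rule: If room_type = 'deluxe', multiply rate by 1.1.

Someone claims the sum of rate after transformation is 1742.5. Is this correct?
Yes, the result is correct.

Step 1: Calculate the correct sum after transformation
Step 2: Apply multiplier 1.1 to records where room_type = 'deluxe'
Step 3: Correct result = 1742.5
Step 4: Claimed result = 1742.5
Step 5: 1742.5 = 1742.5 ✓
Conclusion: The claimed result is correct.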